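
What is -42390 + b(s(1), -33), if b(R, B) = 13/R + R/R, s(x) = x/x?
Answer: -42376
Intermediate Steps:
s(x) = 1
b(R, B) = 1 + 13/R (b(R, B) = 13/R + 1 = 1 + 13/R)
-42390 + b(s(1), -33) = -42390 + (13 + 1)/1 = -42390 + 1*14 = -42390 + 14 = -42376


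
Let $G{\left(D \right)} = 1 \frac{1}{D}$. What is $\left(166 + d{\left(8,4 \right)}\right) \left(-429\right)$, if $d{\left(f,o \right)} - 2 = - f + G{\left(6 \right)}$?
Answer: $- \frac{137423}{2} \approx -68712.0$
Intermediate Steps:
$G{\left(D \right)} = \frac{1}{D}$
$d{\left(f,o \right)} = \frac{13}{6} - f$ ($d{\left(f,o \right)} = 2 - \left(- \frac{1}{6} + f\right) = \frac{13}{6} - f$)
$\left(166 + d{\left(8,4 \right)}\right) \left(-429\right) = \left(166 + \left(\frac{13}{6} - 8\right)\right) \left(-429\right) = \left(166 - \frac{35}{6}\right) \left(-429\right) = \frac{961}{6} \left(-429\right) = - \frac{137423}{2}$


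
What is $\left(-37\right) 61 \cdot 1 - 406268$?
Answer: $-408525$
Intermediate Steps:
$\left(-37\right) 61 \cdot 1 - 406268 = \left(-2257\right) 1 - 406268 = -2257 - 406268 = -408525$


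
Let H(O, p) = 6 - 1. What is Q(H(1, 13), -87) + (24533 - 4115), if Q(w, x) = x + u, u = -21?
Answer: 20310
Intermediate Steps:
H(O, p) = 5
Q(w, x) = -21 + x (Q(w, x) = x - 21 = -21 + x)
Q(H(1, 13), -87) + (24533 - 4115) = (-21 - 87) + (24533 - 4115) = -108 + 20418 = 20310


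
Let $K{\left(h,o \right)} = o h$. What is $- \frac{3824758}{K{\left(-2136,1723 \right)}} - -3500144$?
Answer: $\frac{6440840895995}{1840164} \approx 3.5001 \cdot 10^{6}$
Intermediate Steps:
$K{\left(h,o \right)} = h o$
$- \frac{3824758}{K{\left(-2136,1723 \right)}} - -3500144 = - \frac{3824758}{\left(-2136\right) 1723} - -3500144 = - \frac{3824758}{-3680328} + 3500144 = \left(-3824758\right) \left(- \frac{1}{3680328}\right) + 3500144 = \frac{1912379}{1840164} + 3500144 = \frac{6440840895995}{1840164}$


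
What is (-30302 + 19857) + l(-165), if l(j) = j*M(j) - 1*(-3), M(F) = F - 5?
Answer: 17608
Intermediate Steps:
M(F) = -5 + F
l(j) = 3 + j*(-5 + j) (l(j) = j*(-5 + j) - 1*(-3) = j*(-5 + j) + 3 = 3 + j*(-5 + j))
(-30302 + 19857) + l(-165) = (-30302 + 19857) + (3 - 165*(-5 - 165)) = -10445 + (3 - 165*(-170)) = -10445 + (3 + 28050) = -10445 + 28053 = 17608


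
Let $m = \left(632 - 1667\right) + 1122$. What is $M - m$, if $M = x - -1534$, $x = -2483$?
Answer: $-1036$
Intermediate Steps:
$m = 87$ ($m = -1035 + 1122 = 87$)
$M = -949$ ($M = -2483 - -1534 = -2483 + 1534 = -949$)
$M - m = -949 - 87 = -1036$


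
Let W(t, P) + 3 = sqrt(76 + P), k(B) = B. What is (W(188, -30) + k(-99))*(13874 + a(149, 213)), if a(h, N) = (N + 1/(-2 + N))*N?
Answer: -1275049572/211 + 12500486*sqrt(46)/211 ≈ -5.6411e+6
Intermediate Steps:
a(h, N) = N*(N + 1/(-2 + N))
W(t, P) = -3 + sqrt(76 + P)
(W(188, -30) + k(-99))*(13874 + a(149, 213)) = ((-3 + sqrt(76 - 30)) - 99)*(13874 + 213*(1 + 213**2 - 2*213)/(-2 + 213)) = ((-3 + sqrt(46)) - 99)*(13874 + 213*(1 + 45369 - 426)/211) = (-102 + sqrt(46))*(13874 + 213*(1/211)*44944) = (-102 + sqrt(46))*(13874 + 9573072/211) = (-102 + sqrt(46))*(12500486/211) = -1275049572/211 + 12500486*sqrt(46)/211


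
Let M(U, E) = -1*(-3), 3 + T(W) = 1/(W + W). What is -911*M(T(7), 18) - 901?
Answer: -3634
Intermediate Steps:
T(W) = -3 + 1/(2*W) (T(W) = -3 + 1/(W + W) = -3 + 1/(2*W))
M(U, E) = 3
-911*M(T(7), 18) - 901 = -911*3 - 901 = -2733 - 901 = -3634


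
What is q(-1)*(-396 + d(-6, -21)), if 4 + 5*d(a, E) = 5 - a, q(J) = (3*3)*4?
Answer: -71028/5 ≈ -14206.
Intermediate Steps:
q(J) = 36 (q(J) = 9*4 = 36)
d(a, E) = 1/5 - a/5 (d(a, E) = -4/5 + (5 - a)/5 = -4/5 + (1 - a/5) = 1/5 - a/5)
q(-1)*(-396 + d(-6, -21)) = 36*(-396 + (1/5 - 1/5*(-6))) = 36*(-396 + (1/5 + 6/5)) = 36*(-396 + 7/5) = 36*(-1973/5) = -71028/5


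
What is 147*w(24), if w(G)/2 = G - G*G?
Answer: -162288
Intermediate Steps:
w(G) = -2*G² + 2*G (w(G) = 2*(G - G*G) = 2*(G - G²) = -2*G² + 2*G)
147*w(24) = 147*(2*24*(1 - 1*24)) = 147*(2*24*(1 - 24)) = 147*(2*24*(-23)) = 147*(-1104) = -162288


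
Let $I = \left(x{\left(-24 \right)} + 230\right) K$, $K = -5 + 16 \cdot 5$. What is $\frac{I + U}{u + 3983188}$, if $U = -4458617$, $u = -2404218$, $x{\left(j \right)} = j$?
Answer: $- \frac{4443167}{1578970} \approx -2.814$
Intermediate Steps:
$K = 75$ ($K = -5 + 80 = 75$)
$I = 15450$ ($I = \left(-24 + 230\right) 75 = 206 \cdot 75 = 15450$)
$\frac{I + U}{u + 3983188} = \frac{15450 - 4458617}{-2404218 + 3983188} = - \frac{4443167}{1578970}$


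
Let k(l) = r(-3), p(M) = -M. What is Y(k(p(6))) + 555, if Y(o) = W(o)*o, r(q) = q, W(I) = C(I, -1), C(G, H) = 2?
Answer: 549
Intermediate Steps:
W(I) = 2
k(l) = -3
Y(o) = 2*o
Y(k(p(6))) + 555 = 2*(-3) + 555 = -6 + 555 = 549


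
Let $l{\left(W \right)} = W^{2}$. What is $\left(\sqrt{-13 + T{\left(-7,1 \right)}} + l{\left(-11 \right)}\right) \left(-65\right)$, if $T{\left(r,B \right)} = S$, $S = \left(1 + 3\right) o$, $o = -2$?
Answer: $-7865 - 65 i \sqrt{21} \approx -7865.0 - 297.87 i$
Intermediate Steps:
$S = -8$ ($S = \left(1 + 3\right) \left(-2\right) = 4 \left(-2\right) = -8$)
$T{\left(r,B \right)} = -8$
$\left(\sqrt{-13 + T{\left(-7,1 \right)}} + l{\left(-11 \right)}\right) \left(-65\right) = \left(\sqrt{-13 - 8} + \left(-11\right)^{2}\right) \left(-65\right) = \left(\sqrt{-21} + 121\right) \left(-65\right) = \left(i \sqrt{21} + 121\right) \left(-65\right) = \left(121 + i \sqrt{21}\right) \left(-65\right) = -7865 - 65 i \sqrt{21}$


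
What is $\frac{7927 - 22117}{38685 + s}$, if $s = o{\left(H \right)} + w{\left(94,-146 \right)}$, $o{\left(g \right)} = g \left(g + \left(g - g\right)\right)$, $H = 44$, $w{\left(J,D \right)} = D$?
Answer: $- \frac{2838}{8095} \approx -0.35059$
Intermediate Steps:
$o{\left(g \right)} = g^{2}$ ($o{\left(g \right)} = g \left(g + 0\right) = g g = g^{2}$)
$s = 1790$ ($s = 44^{2} - 146 = 1936 - 146 = 1790$)
$\frac{7927 - 22117}{38685 + s} = \frac{7927 - 22117}{38685 + 1790} = - \frac{14190}{40475} = \left(-14190\right) \frac{1}{40475} = - \frac{2838}{8095}$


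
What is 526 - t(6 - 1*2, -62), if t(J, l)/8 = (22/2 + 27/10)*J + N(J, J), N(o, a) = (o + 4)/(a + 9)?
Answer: 5374/65 ≈ 82.677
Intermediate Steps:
N(o, a) = (4 + o)/(9 + a)
t(J, l) = 548*J/5 + 8*(4 + J)/(9 + J) (t(J, l) = 8*((22/2 + 27/10)*J + (4 + J)/(9 + J)) = 8*((22*(½) + 27*(⅒))*J + (4 + J)/(9 + J)) = 8*((11 + 27/10)*J + (4 + J)/(9 + J)) = 8*(137*J/10 + (4 + J)/(9 + J)) = 548*J/5 + 8*(4 + J)/(9 + J))
526 - t(6 - 1*2, -62) = 526 - 4*(40 + 137*(6 - 1*2)² + 1243*(6 - 1*2))/(5*(9 + (6 - 1*2))) = 526 - 4*(40 + 137*(6 - 2)² + 1243*(6 - 2))/(5*(9 + (6 - 2))) = 526 - 4*(40 + 137*4² + 1243*4)/(5*(9 + 4)) = 526 - 4*(40 + 137*16 + 4972)/(5*13) = 526 - 4*(40 + 2192 + 4972)/(5*13) = 526 - 4*7204/(5*13) = 526 - 1*28816/65 = 526 - 28816/65 = 5374/65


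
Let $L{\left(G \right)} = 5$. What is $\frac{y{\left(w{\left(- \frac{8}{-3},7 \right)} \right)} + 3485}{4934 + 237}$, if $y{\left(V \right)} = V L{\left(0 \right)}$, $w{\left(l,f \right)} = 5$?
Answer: $\frac{3510}{5171} \approx 0.67879$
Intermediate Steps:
$y{\left(V \right)} = 5 V$ ($y{\left(V \right)} = V 5 = 5 V$)
$\frac{y{\left(w{\left(- \frac{8}{-3},7 \right)} \right)} + 3485}{4934 + 237} = \frac{5 \cdot 5 + 3485}{4934 + 237} = \frac{25 + 3485}{5171} = 3510 \cdot \frac{1}{5171} = \frac{3510}{5171}$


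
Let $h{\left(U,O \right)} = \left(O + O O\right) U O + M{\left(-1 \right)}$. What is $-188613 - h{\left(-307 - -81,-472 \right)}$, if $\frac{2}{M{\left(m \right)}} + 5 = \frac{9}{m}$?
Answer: $- \frac{166002579938}{7} \approx -2.3715 \cdot 10^{10}$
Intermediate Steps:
$M{\left(m \right)} = \frac{2}{-5 + \frac{9}{m}}$
$h{\left(U,O \right)} = - \frac{1}{7} + O U \left(O + O^{2}\right)$ ($h{\left(U,O \right)} = \left(O + O O\right) U O - - \frac{2}{-9 + 5 \left(-1\right)} = \left(O + O^{2}\right) U O - - \frac{2}{-9 - 5} = U \left(O + O^{2}\right) O - - \frac{2}{-14} = O U \left(O + O^{2}\right) - \left(-2\right) \left(- \frac{1}{14}\right) = O U \left(O + O^{2}\right) - \frac{1}{7} = - \frac{1}{7} + O U \left(O + O^{2}\right)$)
$-188613 - h{\left(-307 - -81,-472 \right)} = -188613 - \left(- \frac{1}{7} + \left(-307 - -81\right) \left(-472\right)^{2} + \left(-307 - -81\right) \left(-472\right)^{3}\right) = -188613 - \left(- \frac{1}{7} + \left(-307 + 81\right) 222784 + \left(-307 + 81\right) \left(-105154048\right)\right) = -188613 - \left(- \frac{1}{7} - 50349184 - -23764814848\right) = -188613 - \left(- \frac{1}{7} - 50349184 + 23764814848\right) = -188613 - \frac{166001259647}{7} = - \frac{166002579938}{7}$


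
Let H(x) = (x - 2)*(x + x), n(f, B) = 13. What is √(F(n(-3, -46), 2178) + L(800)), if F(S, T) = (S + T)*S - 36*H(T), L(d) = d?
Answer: I*√341202333 ≈ 18472.0*I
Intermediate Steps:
H(x) = 2*x*(-2 + x) (H(x) = (-2 + x)*(2*x) = 2*x*(-2 + x))
F(S, T) = S*(S + T) - 72*T*(-2 + T) (F(S, T) = (S + T)*S - 72*T*(-2 + T) = S*(S + T) - 72*T*(-2 + T))
√(F(n(-3, -46), 2178) + L(800)) = √((13² + 13*2178 - 72*2178*(-2 + 2178)) + 800) = √((169 + 28314 - 72*2178*2176) + 800) = √((169 + 28314 - 341231616) + 800) = √(-341203133 + 800) = √(-341202333) = I*√341202333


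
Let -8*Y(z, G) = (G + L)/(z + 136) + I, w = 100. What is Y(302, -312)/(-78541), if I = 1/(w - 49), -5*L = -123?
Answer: -23699/23392651440 ≈ -1.0131e-6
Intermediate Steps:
L = 123/5 (L = -⅕*(-123) = 123/5 ≈ 24.600)
I = 1/51 (I = 1/(100 - 49) = 1/51 ≈ 0.019608)
Y(z, G) = -1/408 - (123/5 + G)/(8*(136 + z)) (Y(z, G) = -((G + 123/5)/(z + 136) + 1/51)/8 = -((123/5 + G)/(136 + z) + 1/51)/8 = -(1/51 + (123/5 + G)/(136 + z))/8 = -1/408 - (123/5 + G)/(8*(136 + z)))
Y(302, -312)/(-78541) = ((-6953 - 255*(-312) - 5*302)/(2040*(136 + 302)))/(-78541) = ((1/2040)*(-6953 + 79560 - 1510)/438)*(-1/78541) = ((1/2040)*(1/438)*71097)*(-1/78541) = (23699/297840)*(-1/78541) = -23699/23392651440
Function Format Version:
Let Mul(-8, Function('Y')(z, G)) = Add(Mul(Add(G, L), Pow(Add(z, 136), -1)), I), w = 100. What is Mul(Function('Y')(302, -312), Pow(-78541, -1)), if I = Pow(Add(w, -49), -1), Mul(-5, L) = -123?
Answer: Rational(-23699, 23392651440) ≈ -1.0131e-6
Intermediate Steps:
L = Rational(123, 5) (L = Mul(Rational(-1, 5), -123) = Rational(123, 5) ≈ 24.600)
I = Rational(1, 51) (I = Pow(Add(100, -49), -1) = Pow(51, -1) = Rational(1, 51) ≈ 0.019608)
Function('Y')(z, G) = Add(Rational(-1, 408), Mul(Rational(-1, 8), Pow(Add(136, z), -1), Add(Rational(123, 5), G))) (Function('Y')(z, G) = Mul(Rational(-1, 8), Add(Mul(Add(G, Rational(123, 5)), Pow(Add(z, 136), -1)), Rational(1, 51))) = Mul(Rational(-1, 8), Add(Mul(Add(Rational(123, 5), G), Pow(Add(136, z), -1)), Rational(1, 51))) = Mul(Rational(-1, 8), Add(Mul(Pow(Add(136, z), -1), Add(Rational(123, 5), G)), Rational(1, 51))) = Mul(Rational(-1, 8), Add(Rational(1, 51), Mul(Pow(Add(136, z), -1), Add(Rational(123, 5), G)))) = Add(Rational(-1, 408), Mul(Rational(-1, 8), Pow(Add(136, z), -1), Add(Rational(123, 5), G))))
Mul(Function('Y')(302, -312), Pow(-78541, -1)) = Mul(Mul(Rational(1, 2040), Pow(Add(136, 302), -1), Add(-6953, Mul(-255, -312), Mul(-5, 302))), Pow(-78541, -1)) = Mul(Mul(Rational(1, 2040), Pow(438, -1), Add(-6953, 79560, -1510)), Rational(-1, 78541)) = Mul(Mul(Rational(1, 2040), Rational(1, 438), 71097), Rational(-1, 78541)) = Mul(Rational(23699, 297840), Rational(-1, 78541)) = Rational(-23699, 23392651440)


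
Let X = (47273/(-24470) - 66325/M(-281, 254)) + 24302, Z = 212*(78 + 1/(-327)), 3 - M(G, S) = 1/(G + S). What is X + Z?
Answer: 3116116988897/164034645 ≈ 18997.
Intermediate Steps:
M(G, S) = 3 - 1/(G + S)
Z = 5407060/327 (Z = 212*(78 - 1/327) = 212*(25505/327) = 5407060/327 ≈ 16535.)
X = 1234698611/501635 (X = (47273/(-24470) - 66325*(-281 + 254)/(-1 + 3*(-281) + 3*254)) + 24302 = (47273*(-1/24470) - 66325*(-27/(-1 - 843 + 762))) + 24302 = (-47273/24470 - 66325/((-1/27*(-82)))) + 24302 = (-47273/24470 - 66325/82/27) + 24302 = (-47273/24470 - 66325*27/82) + 24302 = (-47273/24470 - 1790775/82) + 24302 = -10956035159/501635 + 24302 = 1234698611/501635 ≈ 2461.3)
X + Z = 1234698611/501635 + 5407060/327 = 3116116988897/164034645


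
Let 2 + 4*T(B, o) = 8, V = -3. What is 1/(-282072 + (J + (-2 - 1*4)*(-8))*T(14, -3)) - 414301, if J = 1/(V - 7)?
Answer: -2336658882923/5640003 ≈ -4.1430e+5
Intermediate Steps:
T(B, o) = 3/2 (T(B, o) = -1/2 + (1/4)*8 = -1/2 + 2 = 3/2)
J = -1/10 (J = 1/(-3 - 7) = 1/(-10) = -1/10 ≈ -0.10000)
1/(-282072 + (J + (-2 - 1*4)*(-8))*T(14, -3)) - 414301 = 1/(-282072 + (-1/10 + (-2 - 1*4)*(-8))*(3/2)) - 414301 = 1/(-282072 + (-1/10 + (-2 - 4)*(-8))*(3/2)) - 414301 = 1/(-282072 + (-1/10 - 6*(-8))*(3/2)) - 414301 = 1/(-282072 + (-1/10 + 48)*(3/2)) - 414301 = 1/(-282072 + (479/10)*(3/2)) - 414301 = 1/(-282072 + 1437/20) - 414301 = 1/(-5640003/20) - 414301 = -20/5640003 - 414301 = -2336658882923/5640003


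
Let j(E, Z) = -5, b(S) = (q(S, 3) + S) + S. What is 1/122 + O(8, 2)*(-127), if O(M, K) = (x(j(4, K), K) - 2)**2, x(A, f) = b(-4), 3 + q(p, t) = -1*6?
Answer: -5593333/122 ≈ -45847.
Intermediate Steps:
q(p, t) = -9 (q(p, t) = -3 - 1*6 = -3 - 6 = -9)
b(S) = -9 + 2*S (b(S) = (-9 + S) + S = -9 + 2*S)
x(A, f) = -17 (x(A, f) = -9 + 2*(-4) = -9 - 8 = -17)
O(M, K) = 361 (O(M, K) = (-17 - 2)**2 = (-19)**2 = 361)
1/122 + O(8, 2)*(-127) = 1/122 + 361*(-127) = 1/122 - 45847 = -5593333/122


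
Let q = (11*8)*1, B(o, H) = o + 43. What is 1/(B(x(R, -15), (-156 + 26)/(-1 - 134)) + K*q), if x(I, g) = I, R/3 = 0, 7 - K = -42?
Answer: 1/4355 ≈ 0.00022962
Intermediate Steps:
K = 49 (K = 7 - 1*(-42) = 7 + 42 = 49)
R = 0 (R = 3*0 = 0)
B(o, H) = 43 + o
q = 88 (q = 88*1 = 88)
1/(B(x(R, -15), (-156 + 26)/(-1 - 134)) + K*q) = 1/((43 + 0) + 49*88) = 1/(43 + 4312) = 1/4355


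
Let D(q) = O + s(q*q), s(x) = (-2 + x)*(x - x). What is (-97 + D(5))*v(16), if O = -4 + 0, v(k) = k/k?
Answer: -101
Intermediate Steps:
v(k) = 1
O = -4
s(x) = 0 (s(x) = (-2 + x)*0 = 0)
D(q) = -4 (D(q) = -4 + 0 = -4)
(-97 + D(5))*v(16) = (-97 - 4)*1 = -101*1 = -101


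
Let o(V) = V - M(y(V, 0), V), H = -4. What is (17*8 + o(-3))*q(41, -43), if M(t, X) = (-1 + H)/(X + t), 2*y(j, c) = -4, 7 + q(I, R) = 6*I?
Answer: 31548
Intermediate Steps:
q(I, R) = -7 + 6*I
y(j, c) = -2 (y(j, c) = (1/2)*(-4) = -2)
M(t, X) = -5/(X + t) (M(t, X) = (-1 - 4)/(X + t) = -5/(X + t))
o(V) = V + 5/(-2 + V) (o(V) = V - (-5)/(V - 2) = V - (-5)/(-2 + V) = V + 5/(-2 + V))
(17*8 + o(-3))*q(41, -43) = (17*8 + (5 - 3*(-2 - 3))/(-2 - 3))*(-7 + 6*41) = (136 + (5 - 3*(-5))/(-5))*(-7 + 246) = (136 - (5 + 15)/5)*239 = (136 - 1/5*20)*239 = (136 - 4)*239 = 132*239 = 31548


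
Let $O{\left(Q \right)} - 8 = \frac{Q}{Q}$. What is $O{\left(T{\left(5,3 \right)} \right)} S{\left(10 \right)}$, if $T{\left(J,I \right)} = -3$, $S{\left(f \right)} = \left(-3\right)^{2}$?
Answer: $81$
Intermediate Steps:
$S{\left(f \right)} = 9$
$O{\left(Q \right)} = 9$ ($O{\left(Q \right)} = 8 + \frac{Q}{Q} = 8 + 1 = 9$)
$O{\left(T{\left(5,3 \right)} \right)} S{\left(10 \right)} = 9 \cdot 9 = 81$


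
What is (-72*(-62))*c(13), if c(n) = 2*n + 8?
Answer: 151776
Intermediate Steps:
c(n) = 8 + 2*n
(-72*(-62))*c(13) = (-72*(-62))*(8 + 2*13) = 4464*(8 + 26) = 4464*34 = 151776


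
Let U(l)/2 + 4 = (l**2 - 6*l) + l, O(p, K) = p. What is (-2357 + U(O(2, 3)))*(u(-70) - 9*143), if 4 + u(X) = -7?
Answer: 3085346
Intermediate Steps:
u(X) = -11 (u(X) = -4 - 7 = -11)
U(l) = -8 - 10*l + 2*l**2 (U(l) = -8 + 2*((l**2 - 6*l) + l) = -8 + 2*(l**2 - 5*l) = -8 + (-10*l + 2*l**2) = -8 - 10*l + 2*l**2)
(-2357 + U(O(2, 3)))*(u(-70) - 9*143) = (-2357 + (-8 - 10*2 + 2*2**2))*(-11 - 9*143) = (-2357 + (-8 - 20 + 2*4))*(-11 - 1287) = (-2357 + (-8 - 20 + 8))*(-1298) = (-2357 - 20)*(-1298) = -2377*(-1298) = 3085346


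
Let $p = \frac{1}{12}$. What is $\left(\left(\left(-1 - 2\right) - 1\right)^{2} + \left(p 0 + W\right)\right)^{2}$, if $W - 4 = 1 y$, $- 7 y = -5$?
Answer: $\frac{21025}{49} \approx 429.08$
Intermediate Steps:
$y = \frac{5}{7}$ ($y = \left(- \frac{1}{7}\right) \left(-5\right) = \frac{5}{7} \approx 0.71429$)
$p = \frac{1}{12} \approx 0.083333$
$W = \frac{33}{7}$ ($W = 4 + 1 \cdot \frac{5}{7} = 4 + \frac{5}{7} = \frac{33}{7} \approx 4.7143$)
$\left(\left(\left(-1 - 2\right) - 1\right)^{2} + \left(p 0 + W\right)\right)^{2} = \left(\left(\left(-1 - 2\right) - 1\right)^{2} + \left(\frac{1}{12} \cdot 0 + \frac{33}{7}\right)\right)^{2} = \left(\left(\left(-1 - 2\right) - 1\right)^{2} + \left(0 + \frac{33}{7}\right)\right)^{2} = \left(\left(-3 - 1\right)^{2} + \frac{33}{7}\right)^{2} = \left(\left(-4\right)^{2} + \frac{33}{7}\right)^{2} = \left(16 + \frac{33}{7}\right)^{2} = \left(\frac{145}{7}\right)^{2} = \frac{21025}{49}$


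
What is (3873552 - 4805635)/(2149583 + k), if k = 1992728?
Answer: -932083/4142311 ≈ -0.22502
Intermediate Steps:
(3873552 - 4805635)/(2149583 + k) = (3873552 - 4805635)/(2149583 + 1992728) = -932083/4142311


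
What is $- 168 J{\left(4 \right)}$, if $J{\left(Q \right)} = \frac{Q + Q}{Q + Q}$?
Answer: $-168$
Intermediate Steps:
$J{\left(Q \right)} = 1$ ($J{\left(Q \right)} = \frac{2 Q}{2 Q} = 2 Q \frac{1}{2 Q} = 1$)
$- 168 J{\left(4 \right)} = \left(-168\right) 1 = -168$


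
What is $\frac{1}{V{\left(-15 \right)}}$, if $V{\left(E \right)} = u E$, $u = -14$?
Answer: $\frac{1}{210} \approx 0.0047619$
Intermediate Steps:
$V{\left(E \right)} = - 14 E$
$\frac{1}{V{\left(-15 \right)}} = \frac{1}{\left(-14\right) \left(-15\right)} = \frac{1}{210}$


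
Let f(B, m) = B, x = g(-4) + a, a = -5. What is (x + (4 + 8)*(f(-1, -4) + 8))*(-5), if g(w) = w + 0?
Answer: -375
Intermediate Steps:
g(w) = w
x = -9 (x = -4 - 5 = -9)
(x + (4 + 8)*(f(-1, -4) + 8))*(-5) = (-9 + (4 + 8)*(-1 + 8))*(-5) = (-9 + 12*7)*(-5) = (-9 + 84)*(-5) = 75*(-5) = -375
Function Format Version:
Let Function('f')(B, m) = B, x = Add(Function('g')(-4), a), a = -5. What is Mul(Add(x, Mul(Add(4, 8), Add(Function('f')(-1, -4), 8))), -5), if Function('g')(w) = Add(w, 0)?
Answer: -375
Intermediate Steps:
Function('g')(w) = w
x = -9 (x = Add(-4, -5) = -9)
Mul(Add(x, Mul(Add(4, 8), Add(Function('f')(-1, -4), 8))), -5) = Mul(Add(-9, Mul(Add(4, 8), Add(-1, 8))), -5) = Mul(Add(-9, Mul(12, 7)), -5) = Mul(Add(-9, 84), -5) = Mul(75, -5) = -375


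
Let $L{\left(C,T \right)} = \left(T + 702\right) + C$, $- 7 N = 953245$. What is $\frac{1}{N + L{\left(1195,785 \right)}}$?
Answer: $- \frac{7}{934471} \approx -7.4909 \cdot 10^{-6}$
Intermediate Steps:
$N = - \frac{953245}{7}$ ($N = \left(- \frac{1}{7}\right) 953245 = - \frac{953245}{7} \approx -1.3618 \cdot 10^{5}$)
$L{\left(C,T \right)} = 702 + C + T$ ($L{\left(C,T \right)} = \left(702 + T\right) + C = 702 + C + T$)
$\frac{1}{N + L{\left(1195,785 \right)}} = \frac{1}{- \frac{953245}{7} + \left(702 + 1195 + 785\right)} = \frac{1}{- \frac{953245}{7} + 2682} = \frac{1}{- \frac{934471}{7}} = - \frac{7}{934471}$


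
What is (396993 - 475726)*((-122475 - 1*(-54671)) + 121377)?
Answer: -4217963009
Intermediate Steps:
(396993 - 475726)*((-122475 - 1*(-54671)) + 121377) = -78733*((-122475 + 54671) + 121377) = -78733*(-67804 + 121377) = -78733*53573 = -4217963009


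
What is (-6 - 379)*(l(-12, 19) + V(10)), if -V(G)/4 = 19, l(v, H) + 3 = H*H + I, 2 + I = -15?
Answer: -102025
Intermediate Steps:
I = -17 (I = -2 - 15 = -17)
l(v, H) = -20 + H**2 (l(v, H) = -3 + (H*H - 17) = -3 + (H**2 - 17) = -3 + (-17 + H**2) = -20 + H**2)
V(G) = -76 (V(G) = -4*19 = -76)
(-6 - 379)*(l(-12, 19) + V(10)) = (-6 - 379)*((-20 + 19**2) - 76) = -385*((-20 + 361) - 76) = -385*(341 - 76) = -385*265 = -102025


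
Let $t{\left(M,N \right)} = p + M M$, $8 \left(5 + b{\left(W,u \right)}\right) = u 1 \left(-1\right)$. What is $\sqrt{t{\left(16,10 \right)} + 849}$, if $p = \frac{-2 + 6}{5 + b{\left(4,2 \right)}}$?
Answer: $33$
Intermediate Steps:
$b{\left(W,u \right)} = -5 - \frac{u}{8}$ ($b{\left(W,u \right)} = -5 + \frac{u 1 \left(-1\right)}{8} = -5 + \frac{u \left(-1\right)}{8} = -5 + \frac{\left(-1\right) u}{8} = -5 - \frac{u}{8}$)
$p = -16$ ($p = \frac{-2 + 6}{5 - \frac{21}{4}} = \frac{4}{5 - \frac{21}{4}} = \frac{4}{- \frac{1}{4}} = 4 \left(-4\right) = -16$)
$t{\left(M,N \right)} = -16 + M^{2}$ ($t{\left(M,N \right)} = -16 + M M = -16 + M^{2}$)
$\sqrt{t{\left(16,10 \right)} + 849} = \sqrt{\left(-16 + 16^{2}\right) + 849} = \sqrt{\left(-16 + 256\right) + 849} = \sqrt{240 + 849} = \sqrt{1089} = 33$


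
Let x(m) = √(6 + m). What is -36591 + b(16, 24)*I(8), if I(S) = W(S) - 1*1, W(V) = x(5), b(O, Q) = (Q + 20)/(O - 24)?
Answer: -73171/2 - 11*√11/2 ≈ -36604.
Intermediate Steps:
b(O, Q) = (20 + Q)/(-24 + O)
W(V) = √11 (W(V) = √(6 + 5) = √11)
I(S) = -1 + √11 (I(S) = √11 - 1*1 = √11 - 1 = -1 + √11)
-36591 + b(16, 24)*I(8) = -36591 + ((20 + 24)/(-24 + 16))*(-1 + √11) = -36591 + (44/(-8))*(-1 + √11) = -36591 + (-⅛*44)*(-1 + √11) = -36591 - 11*(-1 + √11)/2 = -36591 + (11/2 - 11*√11/2) = -73171/2 - 11*√11/2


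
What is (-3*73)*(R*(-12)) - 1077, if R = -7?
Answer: -19473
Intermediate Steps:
(-3*73)*(R*(-12)) - 1077 = (-3*73)*(-7*(-12)) - 1077 = -219*84 - 1077 = -18396 - 1077 = -19473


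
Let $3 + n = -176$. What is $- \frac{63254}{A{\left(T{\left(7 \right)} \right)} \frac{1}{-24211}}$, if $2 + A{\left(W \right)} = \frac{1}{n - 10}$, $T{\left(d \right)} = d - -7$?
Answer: $- \frac{289442650266}{379} \approx -7.637 \cdot 10^{8}$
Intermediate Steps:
$n = -179$ ($n = -3 - 176 = -179$)
$T{\left(d \right)} = 7 + d$ ($T{\left(d \right)} = d + 7 = 7 + d$)
$A{\left(W \right)} = - \frac{379}{189}$ ($A{\left(W \right)} = -2 + \frac{1}{-179 - 10} = -2 + \frac{1}{-189} = -2 - \frac{1}{189} = - \frac{379}{189}$)
$- \frac{63254}{A{\left(T{\left(7 \right)} \right)} \frac{1}{-24211}} = - \frac{63254}{\left(- \frac{379}{189}\right) \frac{1}{-24211}} = - \frac{63254}{\left(- \frac{379}{189}\right) \left(- \frac{1}{24211}\right)} = - \frac{63254}{\frac{379}{4575879}} = \left(-63254\right) \frac{4575879}{379} = - \frac{289442650266}{379}$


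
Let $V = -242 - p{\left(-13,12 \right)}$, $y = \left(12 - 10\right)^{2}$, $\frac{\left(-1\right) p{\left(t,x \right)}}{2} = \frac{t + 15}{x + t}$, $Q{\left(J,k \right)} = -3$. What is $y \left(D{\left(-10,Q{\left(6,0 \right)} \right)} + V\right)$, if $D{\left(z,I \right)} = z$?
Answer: $-1024$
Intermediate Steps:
$p{\left(t,x \right)} = - \frac{2 \left(15 + t\right)}{t + x}$ ($p{\left(t,x \right)} = - 2 \frac{t + 15}{x + t} = - 2 \frac{15 + t}{t + x} = - \frac{2 \left(15 + t\right)}{t + x}$)
$y = 4$ ($y = 2^{2} = 4$)
$V = -246$ ($V = -242 - \frac{2 \left(-15 - -13\right)}{-13 + 12} = -242 - \frac{2 \left(-15 + 13\right)}{-1} = -242 - 2 \left(-1\right) \left(-2\right) = -242 - 4 = -246$)
$y \left(D{\left(-10,Q{\left(6,0 \right)} \right)} + V\right) = 4 \left(-10 - 246\right) = 4 \left(-256\right) = -1024$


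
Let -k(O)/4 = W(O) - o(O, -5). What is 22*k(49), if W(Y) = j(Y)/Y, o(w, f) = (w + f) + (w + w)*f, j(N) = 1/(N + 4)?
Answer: -101927144/2597 ≈ -39248.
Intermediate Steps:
j(N) = 1/(4 + N)
o(w, f) = f + w + 2*f*w (o(w, f) = (f + w) + (2*w)*f = (f + w) + 2*f*w = f + w + 2*f*w)
W(Y) = 1/(Y*(4 + Y)) (W(Y) = 1/((4 + Y)*Y) = 1/(Y*(4 + Y)))
k(O) = -20 - 36*O - 4/(O*(4 + O)) (k(O) = -4*(1/(O*(4 + O)) - (-5 + O + 2*(-5)*O)) = -4*(1/(O*(4 + O)) - (-5 + O - 10*O)) = -4*(1/(O*(4 + O)) - (-5 - 9*O)) = -4*(1/(O*(4 + O)) + (5 + 9*O)) = -4*(5 + 9*O + 1/(O*(4 + O))) = -20 - 36*O - 4/(O*(4 + O)))
22*k(49) = 22*(4*(-1 + 49*(-5 - 9*49)*(4 + 49))/(49*(4 + 49))) = 22*(4*(1/49)*(-1 + 49*(-5 - 441)*53)/53) = 22*(4*(1/49)*(1/53)*(-1 + 49*(-446)*53)) = 22*(4*(1/49)*(1/53)*(-1 - 1158262)) = 22*(4*(1/49)*(1/53)*(-1158263)) = 22*(-4633052/2597) = -101927144/2597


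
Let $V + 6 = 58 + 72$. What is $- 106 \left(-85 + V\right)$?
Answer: $-4134$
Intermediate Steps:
$V = 124$ ($V = -6 + \left(58 + 72\right) = -6 + 130 = 124$)
$- 106 \left(-85 + V\right) = - 106 \left(-85 + 124\right) = \left(-106\right) 39 = -4134$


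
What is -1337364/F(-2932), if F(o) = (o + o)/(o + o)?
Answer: -1337364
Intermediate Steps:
F(o) = 1 (F(o) = (2*o)/((2*o)) = (2*o)*(1/(2*o)) = 1)
-1337364/F(-2932) = -1337364/1 = -1337364*1 = -1337364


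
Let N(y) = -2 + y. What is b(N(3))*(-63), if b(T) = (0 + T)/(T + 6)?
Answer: -9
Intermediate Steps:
b(T) = T/(6 + T)
b(N(3))*(-63) = ((-2 + 3)/(6 + (-2 + 3)))*(-63) = (1/(6 + 1))*(-63) = (1/7)*(-63) = (1*(⅐))*(-63) = (⅐)*(-63) = -9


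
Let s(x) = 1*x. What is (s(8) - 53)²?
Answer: 2025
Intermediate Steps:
s(x) = x
(s(8) - 53)² = (8 - 53)² = (-45)² = 2025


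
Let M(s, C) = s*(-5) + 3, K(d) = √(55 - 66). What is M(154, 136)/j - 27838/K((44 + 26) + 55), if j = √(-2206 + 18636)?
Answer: -767*√16430/16430 + 27838*I*√11/11 ≈ -5.9838 + 8393.5*I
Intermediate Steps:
K(d) = I*√11 (K(d) = √(-11) = I*√11)
M(s, C) = 3 - 5*s (M(s, C) = -5*s + 3 = 3 - 5*s)
j = √16430 ≈ 128.18
M(154, 136)/j - 27838/K((44 + 26) + 55) = (3 - 5*154)/(√16430) - 27838*(-I*√11/11) = (3 - 770)*(√16430/16430) - (-27838)*I*√11/11 = -767*√16430/16430 + 27838*I*√11/11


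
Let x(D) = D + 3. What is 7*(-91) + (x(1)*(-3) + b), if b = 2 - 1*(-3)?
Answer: -644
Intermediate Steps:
x(D) = 3 + D
b = 5 (b = 2 + 3 = 5)
7*(-91) + (x(1)*(-3) + b) = 7*(-91) + ((3 + 1)*(-3) + 5) = -637 + (4*(-3) + 5) = -637 + (-12 + 5) = -637 - 7 = -644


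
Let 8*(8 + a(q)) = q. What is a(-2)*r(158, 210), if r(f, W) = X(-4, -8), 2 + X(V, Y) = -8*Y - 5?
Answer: -1881/4 ≈ -470.25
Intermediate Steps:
X(V, Y) = -7 - 8*Y (X(V, Y) = -2 + (-8*Y - 5) = -2 + (-5 - 8*Y) = -7 - 8*Y)
r(f, W) = 57 (r(f, W) = -7 - 8*(-8) = -7 + 64 = 57)
a(q) = -8 + q/8
a(-2)*r(158, 210) = (-8 + (1/8)*(-2))*57 = (-8 - 1/4)*57 = -33/4*57 = -1881/4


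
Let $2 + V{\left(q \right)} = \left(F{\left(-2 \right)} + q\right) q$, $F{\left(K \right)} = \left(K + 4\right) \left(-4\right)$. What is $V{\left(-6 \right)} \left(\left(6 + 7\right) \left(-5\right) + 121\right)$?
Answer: $4592$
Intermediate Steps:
$F{\left(K \right)} = -16 - 4 K$ ($F{\left(K \right)} = \left(4 + K\right) \left(-4\right) = -16 - 4 K$)
$V{\left(q \right)} = -2 + q \left(-8 + q\right)$ ($V{\left(q \right)} = -2 + \left(\left(-16 - -8\right) + q\right) q = -2 + \left(\left(-16 + 8\right) + q\right) q = -2 + \left(-8 + q\right) q = -2 + q \left(-8 + q\right)$)
$V{\left(-6 \right)} \left(\left(6 + 7\right) \left(-5\right) + 121\right) = \left(-2 + \left(-6\right)^{2} - -48\right) \left(\left(6 + 7\right) \left(-5\right) + 121\right) = \left(-2 + 36 + 48\right) \left(13 \left(-5\right) + 121\right) = 82 \left(-65 + 121\right) = 82 \cdot 56 = 4592$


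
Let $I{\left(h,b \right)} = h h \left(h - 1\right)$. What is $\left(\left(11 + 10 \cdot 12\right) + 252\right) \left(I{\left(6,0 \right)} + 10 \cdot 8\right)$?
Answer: $99580$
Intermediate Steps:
$I{\left(h,b \right)} = h^{2} \left(-1 + h\right)$
$\left(\left(11 + 10 \cdot 12\right) + 252\right) \left(I{\left(6,0 \right)} + 10 \cdot 8\right) = \left(\left(11 + 10 \cdot 12\right) + 252\right) \left(6^{2} \left(-1 + 6\right) + 10 \cdot 8\right) = \left(\left(11 + 120\right) + 252\right) \left(36 \cdot 5 + 80\right) = \left(131 + 252\right) \left(180 + 80\right) = 383 \cdot 260 = 99580$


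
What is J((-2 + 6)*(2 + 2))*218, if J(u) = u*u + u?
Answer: 59296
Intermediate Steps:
J(u) = u + u**2 (J(u) = u**2 + u = u + u**2)
J((-2 + 6)*(2 + 2))*218 = (((-2 + 6)*(2 + 2))*(1 + (-2 + 6)*(2 + 2)))*218 = ((4*4)*(1 + 4*4))*218 = (16*(1 + 16))*218 = (16*17)*218 = 272*218 = 59296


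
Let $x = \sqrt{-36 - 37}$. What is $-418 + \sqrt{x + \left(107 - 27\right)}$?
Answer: $-418 + \sqrt{80 + i \sqrt{73}} \approx -409.04 + 0.47695 i$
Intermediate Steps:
$x = i \sqrt{73}$ ($x = \sqrt{-73} = i \sqrt{73} \approx 8.544 i$)
$-418 + \sqrt{x + \left(107 - 27\right)} = -418 + \sqrt{i \sqrt{73} + \left(107 - 27\right)} = -418 + \sqrt{i \sqrt{73} + 80} = -418 + \sqrt{80 + i \sqrt{73}}$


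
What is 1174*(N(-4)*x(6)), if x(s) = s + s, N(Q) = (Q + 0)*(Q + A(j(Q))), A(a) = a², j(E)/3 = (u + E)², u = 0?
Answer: -129609600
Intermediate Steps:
j(E) = 3*E² (j(E) = 3*(0 + E)² = 3*E²)
N(Q) = Q*(Q + 9*Q⁴) (N(Q) = (Q + 0)*(Q + (3*Q²)²) = Q*(Q + 9*Q⁴))
x(s) = 2*s
1174*(N(-4)*x(6)) = 1174*(((-4)² + 9*(-4)⁵)*(2*6)) = 1174*((16 + 9*(-1024))*12) = 1174*((16 - 9216)*12) = 1174*(-9200*12) = 1174*(-110400) = -129609600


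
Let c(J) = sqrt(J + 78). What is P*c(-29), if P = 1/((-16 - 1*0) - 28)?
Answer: -7/44 ≈ -0.15909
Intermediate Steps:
c(J) = sqrt(78 + J)
P = -1/44 (P = 1/((-16 + 0) - 28) = 1/(-16 - 28) = 1/(-44) = -1/44 ≈ -0.022727)
P*c(-29) = -sqrt(78 - 29)/44 = -sqrt(49)/44 = -1/44*7 = -7/44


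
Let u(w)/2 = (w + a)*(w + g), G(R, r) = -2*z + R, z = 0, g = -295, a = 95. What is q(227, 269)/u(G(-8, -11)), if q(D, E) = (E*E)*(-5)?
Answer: 361805/52722 ≈ 6.8625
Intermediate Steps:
q(D, E) = -5*E**2 (q(D, E) = E**2*(-5) = -5*E**2)
G(R, r) = R (G(R, r) = -2*0 + R = 0 + R = R)
u(w) = 2*(-295 + w)*(95 + w) (u(w) = 2*((w + 95)*(w - 295)) = 2*((95 + w)*(-295 + w)) = 2*((-295 + w)*(95 + w)) = 2*(-295 + w)*(95 + w))
q(227, 269)/u(G(-8, -11)) = (-5*269**2)/(-56050 - 400*(-8) + 2*(-8)**2) = (-5*72361)/(-56050 + 3200 + 2*64) = -361805/(-56050 + 3200 + 128) = -361805/(-52722) = -361805*(-1/52722) = 361805/52722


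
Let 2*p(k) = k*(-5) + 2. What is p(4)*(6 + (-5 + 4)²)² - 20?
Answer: -461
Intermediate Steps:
p(k) = 1 - 5*k/2 (p(k) = (k*(-5) + 2)/2 = (-5*k + 2)/2 = (2 - 5*k)/2 = 1 - 5*k/2)
p(4)*(6 + (-5 + 4)²)² - 20 = (1 - 5/2*4)*(6 + (-5 + 4)²)² - 20 = (1 - 10)*(6 + (-1)²)² - 20 = -9*(6 + 1)² - 20 = -9*7² - 20 = -9*49 - 20 = -441 - 20 = -461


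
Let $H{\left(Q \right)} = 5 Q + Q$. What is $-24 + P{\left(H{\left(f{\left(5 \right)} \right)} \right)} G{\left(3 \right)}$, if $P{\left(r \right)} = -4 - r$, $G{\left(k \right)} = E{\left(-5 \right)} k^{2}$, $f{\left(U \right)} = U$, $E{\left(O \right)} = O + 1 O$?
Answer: $3036$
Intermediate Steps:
$E{\left(O \right)} = 2 O$ ($E{\left(O \right)} = O + O = 2 O$)
$H{\left(Q \right)} = 6 Q$
$G{\left(k \right)} = - 10 k^{2}$ ($G{\left(k \right)} = 2 \left(-5\right) k^{2} = - 10 k^{2}$)
$-24 + P{\left(H{\left(f{\left(5 \right)} \right)} \right)} G{\left(3 \right)} = -24 + \left(-4 - 6 \cdot 5\right) \left(- 10 \cdot 3^{2}\right) = -24 + \left(-4 - 30\right) \left(\left(-10\right) 9\right) = -24 + \left(-4 - 30\right) \left(-90\right) = -24 - -3060 = -24 + 3060 = 3036$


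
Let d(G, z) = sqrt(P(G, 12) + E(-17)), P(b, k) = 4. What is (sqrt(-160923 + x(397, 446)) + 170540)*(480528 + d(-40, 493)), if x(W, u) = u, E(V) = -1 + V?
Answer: (170540 + I*sqrt(160477))*(480528 + I*sqrt(14)) ≈ 8.1949e+10 + 1.9314e+8*I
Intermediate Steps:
d(G, z) = I*sqrt(14) (d(G, z) = sqrt(4 + (-1 - 17)) = sqrt(4 - 18) = sqrt(-14) = I*sqrt(14))
(sqrt(-160923 + x(397, 446)) + 170540)*(480528 + d(-40, 493)) = (sqrt(-160923 + 446) + 170540)*(480528 + I*sqrt(14)) = (sqrt(-160477) + 170540)*(480528 + I*sqrt(14)) = (I*sqrt(160477) + 170540)*(480528 + I*sqrt(14)) = (170540 + I*sqrt(160477))*(480528 + I*sqrt(14))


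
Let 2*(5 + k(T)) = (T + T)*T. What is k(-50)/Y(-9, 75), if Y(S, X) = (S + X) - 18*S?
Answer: 2495/228 ≈ 10.943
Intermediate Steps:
k(T) = -5 + T² (k(T) = -5 + ((T + T)*T)/2 = -5 + ((2*T)*T)/2 = -5 + (2*T²)/2 = -5 + T²)
Y(S, X) = X - 17*S
k(-50)/Y(-9, 75) = (-5 + (-50)²)/(75 - 17*(-9)) = (-5 + 2500)/(75 + 153) = 2495/228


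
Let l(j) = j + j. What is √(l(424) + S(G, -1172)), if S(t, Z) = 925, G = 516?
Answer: 3*√197 ≈ 42.107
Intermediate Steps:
l(j) = 2*j
√(l(424) + S(G, -1172)) = √(2*424 + 925) = √(848 + 925) = √1773 = 3*√197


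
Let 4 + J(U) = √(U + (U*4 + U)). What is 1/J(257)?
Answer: 2/763 + √1542/1526 ≈ 0.028354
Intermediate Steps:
J(U) = -4 + √6*√U (J(U) = -4 + √(U + (U*4 + U)) = -4 + √(U + (4*U + U)) = -4 + √(U + 5*U) = -4 + √(6*U) = -4 + √6*√U)
1/J(257) = 1/(-4 + √6*√257) = 1/(-4 + √1542)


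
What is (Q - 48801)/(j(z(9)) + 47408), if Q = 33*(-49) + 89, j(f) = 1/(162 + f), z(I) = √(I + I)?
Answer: -62575171559730/58943434597057 - 150987*√2/58943434597057 ≈ -1.0616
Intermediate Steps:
z(I) = √2*√I (z(I) = √(2*I) = √2*√I)
Q = -1528 (Q = -1617 + 89 = -1528)
(Q - 48801)/(j(z(9)) + 47408) = (-1528 - 48801)/(1/(162 + √2*√9) + 47408) = -50329/(1/(162 + √2*3) + 47408) = -50329/(1/(162 + 3*√2) + 47408) = -50329/(47408 + 1/(162 + 3*√2))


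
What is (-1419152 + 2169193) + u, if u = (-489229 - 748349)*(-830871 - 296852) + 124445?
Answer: 1395646049380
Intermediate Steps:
u = 1395645299339 (u = -1237578*(-1127723) + 124445 = 1395645174894 + 124445 = 1395645299339)
(-1419152 + 2169193) + u = (-1419152 + 2169193) + 1395645299339 = 750041 + 1395645299339 = 1395646049380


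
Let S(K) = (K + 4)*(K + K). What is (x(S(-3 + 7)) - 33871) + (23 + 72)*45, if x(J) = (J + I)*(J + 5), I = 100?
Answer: -18280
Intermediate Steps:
S(K) = 2*K*(4 + K) (S(K) = (4 + K)*(2*K) = 2*K*(4 + K))
x(J) = (5 + J)*(100 + J) (x(J) = (J + 100)*(J + 5) = (100 + J)*(5 + J) = (5 + J)*(100 + J))
(x(S(-3 + 7)) - 33871) + (23 + 72)*45 = ((500 + (2*(-3 + 7)*(4 + (-3 + 7)))² + 105*(2*(-3 + 7)*(4 + (-3 + 7)))) - 33871) + (23 + 72)*45 = ((500 + (2*4*(4 + 4))² + 105*(2*4*(4 + 4))) - 33871) + 95*45 = ((500 + (2*4*8)² + 105*(2*4*8)) - 33871) + 4275 = ((500 + 64² + 105*64) - 33871) + 4275 = ((500 + 4096 + 6720) - 33871) + 4275 = (11316 - 33871) + 4275 = -22555 + 4275 = -18280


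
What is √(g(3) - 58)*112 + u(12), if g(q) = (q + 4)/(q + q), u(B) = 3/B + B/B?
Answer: 5/4 + 56*I*√2046/3 ≈ 1.25 + 844.34*I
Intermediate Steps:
u(B) = 1 + 3/B (u(B) = 3/B + 1 = 1 + 3/B)
g(q) = (4 + q)/(2*q) (g(q) = (4 + q)/((2*q)) = (4 + q)*(1/(2*q)) = (4 + q)/(2*q))
√(g(3) - 58)*112 + u(12) = √((½)*(4 + 3)/3 - 58)*112 + (3 + 12)/12 = √((½)*(⅓)*7 - 58)*112 + (1/12)*15 = √(7/6 - 58)*112 + 5/4 = √(-341/6)*112 + 5/4 = (I*√2046/6)*112 + 5/4 = 56*I*√2046/3 + 5/4 = 5/4 + 56*I*√2046/3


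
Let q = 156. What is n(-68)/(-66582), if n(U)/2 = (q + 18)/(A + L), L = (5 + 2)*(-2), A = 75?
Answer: -58/676917 ≈ -8.5683e-5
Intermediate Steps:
L = -14 (L = 7*(-2) = -14)
n(U) = 348/61 (n(U) = 2*((156 + 18)/(75 - 14)) = 2*(174/61) = 348/61)
n(-68)/(-66582) = (348/61)/(-66582) = (348/61)*(-1/66582) = -58/676917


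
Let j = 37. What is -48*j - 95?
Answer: -1871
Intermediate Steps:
-48*j - 95 = -48*37 - 95 = -1776 - 95 = -1871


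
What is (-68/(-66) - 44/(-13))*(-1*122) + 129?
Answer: -175727/429 ≈ -409.62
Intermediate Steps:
(-68/(-66) - 44/(-13))*(-1*122) + 129 = (-68*(-1/66) - 44*(-1/13))*(-122) + 129 = (34/33 + 44/13)*(-122) + 129 = (1894/429)*(-122) + 129 = -231068/429 + 129 = -175727/429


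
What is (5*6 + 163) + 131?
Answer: 324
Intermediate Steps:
(5*6 + 163) + 131 = (30 + 163) + 131 = 193 + 131 = 324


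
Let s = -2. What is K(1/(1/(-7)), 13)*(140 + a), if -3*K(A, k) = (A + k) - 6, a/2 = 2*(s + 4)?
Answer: 0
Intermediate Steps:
a = 8 (a = 2*(2*(-2 + 4)) = 2*(2*2) = 2*4 = 8)
K(A, k) = 2 - A/3 - k/3 (K(A, k) = -((A + k) - 6)/3 = -(-6 + A + k)/3 = 2 - A/3 - k/3)
K(1/(1/(-7)), 13)*(140 + a) = (2 - 1/(3*(1/(-7))) - 1/3*13)*(140 + 8) = (2 - 1/(3*(-1/7)) - 13/3)*148 = (2 - 1/3*(-7) - 13/3)*148 = (2 + 7/3 - 13/3)*148 = 0*148 = 0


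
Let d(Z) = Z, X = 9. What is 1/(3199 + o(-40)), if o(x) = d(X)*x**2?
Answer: 1/17599 ≈ 5.6821e-5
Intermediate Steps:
o(x) = 9*x**2
1/(3199 + o(-40)) = 1/(3199 + 9*(-40)**2) = 1/(3199 + 9*1600) = 1/(3199 + 14400) = 1/17599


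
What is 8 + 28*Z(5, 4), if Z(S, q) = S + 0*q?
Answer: 148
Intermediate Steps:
Z(S, q) = S (Z(S, q) = S + 0 = S)
8 + 28*Z(5, 4) = 8 + 28*5 = 8 + 140 = 148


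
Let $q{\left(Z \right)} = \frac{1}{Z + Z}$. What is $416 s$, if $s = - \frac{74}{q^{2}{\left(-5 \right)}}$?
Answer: $-3078400$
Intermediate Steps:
$q{\left(Z \right)} = \frac{1}{2 Z}$
$s = -7400$ ($s = - \frac{74}{\left(\frac{1}{2 \left(-5\right)}\right)^{2}} = - \frac{74}{\left(\frac{1}{2} \left(- \frac{1}{5}\right)\right)^{2}} = - \frac{74}{\left(- \frac{1}{10}\right)^{2}} = - 74 \frac{1}{\frac{1}{100}} = \left(-74\right) 100 = -7400$)
$416 s = 416 \left(-7400\right) = -3078400$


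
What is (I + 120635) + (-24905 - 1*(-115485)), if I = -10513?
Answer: 200702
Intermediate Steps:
(I + 120635) + (-24905 - 1*(-115485)) = (-10513 + 120635) + (-24905 - 1*(-115485)) = 110122 + (-24905 + 115485) = 110122 + 90580 = 200702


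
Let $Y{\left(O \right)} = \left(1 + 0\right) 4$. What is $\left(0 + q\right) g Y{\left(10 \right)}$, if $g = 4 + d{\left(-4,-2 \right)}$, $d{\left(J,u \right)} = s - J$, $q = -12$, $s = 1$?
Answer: $-432$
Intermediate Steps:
$d{\left(J,u \right)} = 1 - J$
$Y{\left(O \right)} = 4$ ($Y{\left(O \right)} = 1 \cdot 4 = 4$)
$g = 9$ ($g = 4 + \left(1 - -4\right) = 4 + \left(1 + 4\right) = 4 + 5 = 9$)
$\left(0 + q\right) g Y{\left(10 \right)} = \left(0 - 12\right) 9 \cdot 4 = \left(-12\right) 9 \cdot 4 = \left(-108\right) 4 = -432$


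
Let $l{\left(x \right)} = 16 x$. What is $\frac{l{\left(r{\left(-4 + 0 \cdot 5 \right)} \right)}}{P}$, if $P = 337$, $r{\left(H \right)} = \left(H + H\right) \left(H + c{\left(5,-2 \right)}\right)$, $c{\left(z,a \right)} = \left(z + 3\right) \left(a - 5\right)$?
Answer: $\frac{7680}{337} \approx 22.789$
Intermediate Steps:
$c{\left(z,a \right)} = \left(-5 + a\right) \left(3 + z\right)$ ($c{\left(z,a \right)} = \left(3 + z\right) \left(-5 + a\right) = \left(-5 + a\right) \left(3 + z\right)$)
$r{\left(H \right)} = 2 H \left(-56 + H\right)$ ($r{\left(H \right)} = \left(H + H\right) \left(H - 56\right) = 2 H \left(H - 56\right) = 2 H \left(-56 + H\right)$)
$\frac{l{\left(r{\left(-4 + 0 \cdot 5 \right)} \right)}}{P} = \frac{16 \cdot 2 \left(-4 + 0 \cdot 5\right) \left(-56 + \left(-4 + 0 \cdot 5\right)\right)}{337} = 16 \cdot 2 \left(-4 + 0\right) \left(-56 + \left(-4 + 0\right)\right) \frac{1}{337} = 16 \cdot 2 \left(-4\right) \left(-56 - 4\right) \frac{1}{337} = 16 \cdot 2 \left(-4\right) \left(-60\right) \frac{1}{337} = 16 \cdot 480 \cdot \frac{1}{337} = 7680 \cdot \frac{1}{337} = \frac{7680}{337}$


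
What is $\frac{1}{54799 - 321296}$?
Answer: $- \frac{1}{266497} \approx -3.7524 \cdot 10^{-6}$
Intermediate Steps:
$\frac{1}{54799 - 321296} = \frac{1}{-266497} = - \frac{1}{266497}$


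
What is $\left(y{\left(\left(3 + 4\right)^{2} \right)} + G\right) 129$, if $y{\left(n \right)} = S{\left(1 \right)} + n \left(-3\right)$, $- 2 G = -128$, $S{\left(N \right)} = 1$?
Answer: $-10578$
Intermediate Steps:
$G = 64$ ($G = \left(- \frac{1}{2}\right) \left(-128\right) = 64$)
$y{\left(n \right)} = 1 - 3 n$ ($y{\left(n \right)} = 1 + n \left(-3\right) = 1 - 3 n$)
$\left(y{\left(\left(3 + 4\right)^{2} \right)} + G\right) 129 = \left(\left(1 - 3 \left(3 + 4\right)^{2}\right) + 64\right) 129 = \left(\left(1 - 3 \cdot 7^{2}\right) + 64\right) 129 = \left(\left(1 - 147\right) + 64\right) 129 = \left(-146 + 64\right) 129 = \left(-82\right) 129 = -10578$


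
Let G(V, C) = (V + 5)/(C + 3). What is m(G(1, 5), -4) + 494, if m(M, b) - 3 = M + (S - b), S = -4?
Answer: 1991/4 ≈ 497.75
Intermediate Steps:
G(V, C) = (5 + V)/(3 + C)
m(M, b) = -1 + M - b (m(M, b) = 3 + (M + (-4 - b)) = 3 + (-4 + M - b) = -1 + M - b)
m(G(1, 5), -4) + 494 = (-1 + (5 + 1)/(3 + 5) - 1*(-4)) + 494 = (-1 + 6/8 + 4) + 494 = (-1 + (⅛)*6 + 4) + 494 = (-1 + ¾ + 4) + 494 = 15/4 + 494 = 1991/4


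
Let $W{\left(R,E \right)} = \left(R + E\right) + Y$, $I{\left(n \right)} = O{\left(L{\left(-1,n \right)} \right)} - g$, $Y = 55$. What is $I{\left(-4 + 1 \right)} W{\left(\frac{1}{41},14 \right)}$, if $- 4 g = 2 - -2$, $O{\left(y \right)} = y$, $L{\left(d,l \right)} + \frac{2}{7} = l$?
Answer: $- \frac{45280}{287} \approx -157.77$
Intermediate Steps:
$L{\left(d,l \right)} = - \frac{2}{7} + l$
$g = -1$ ($g = - \frac{2 - -2}{4} = - \frac{2 + 2}{4} = \left(- \frac{1}{4}\right) 4 = -1$)
$I{\left(n \right)} = \frac{5}{7} + n$ ($I{\left(n \right)} = \left(- \frac{2}{7} + n\right) - -1 = \left(- \frac{2}{7} + n\right) + 1 = \frac{5}{7} + n$)
$W{\left(R,E \right)} = 55 + E + R$ ($W{\left(R,E \right)} = \left(R + E\right) + 55 = \left(E + R\right) + 55 = 55 + E + R$)
$I{\left(-4 + 1 \right)} W{\left(\frac{1}{41},14 \right)} = \left(\frac{5}{7} + \left(-4 + 1\right)\right) \left(55 + 14 + \frac{1}{41}\right) = \left(\frac{5}{7} - 3\right) \left(55 + 14 + \frac{1}{41}\right) = \left(- \frac{16}{7}\right) \frac{2830}{41} = - \frac{45280}{287}$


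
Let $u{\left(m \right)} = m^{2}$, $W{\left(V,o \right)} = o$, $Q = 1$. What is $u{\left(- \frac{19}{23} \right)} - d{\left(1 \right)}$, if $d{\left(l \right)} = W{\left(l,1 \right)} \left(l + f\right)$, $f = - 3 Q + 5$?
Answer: $- \frac{1226}{529} \approx -2.3176$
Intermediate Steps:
$f = 2$ ($f = \left(-3\right) 1 + 5 = -3 + 5 = 2$)
$d{\left(l \right)} = 2 + l$ ($d{\left(l \right)} = 1 \left(l + 2\right) = 1 \left(2 + l\right) = 2 + l$)
$u{\left(- \frac{19}{23} \right)} - d{\left(1 \right)} = \left(- \frac{19}{23}\right)^{2} - \left(2 + 1\right) = \left(\left(-19\right) \frac{1}{23}\right)^{2} - 3 = \left(- \frac{19}{23}\right)^{2} - 3 = \frac{361}{529} - 3 = - \frac{1226}{529}$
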